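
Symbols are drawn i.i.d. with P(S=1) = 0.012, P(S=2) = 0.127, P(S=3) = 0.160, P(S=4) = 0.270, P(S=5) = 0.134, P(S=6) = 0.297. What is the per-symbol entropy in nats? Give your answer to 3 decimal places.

H(S) = −Σ p·ln p.
  −(0.012)·ln(0.012) = 0.0531
  −(0.127)·ln(0.127) = 0.2621
  −(0.160)·ln(0.160) = 0.2932
  −(0.270)·ln(0.270) = 0.3535
  −(0.134)·ln(0.134) = 0.2693
  −(0.297)·ln(0.297) = 0.3606
Sum: 0.0531 + 0.2621 + 0.2932 + 0.3535 + 0.2693 + 0.3606 = 1.592 nats.

1.592 nats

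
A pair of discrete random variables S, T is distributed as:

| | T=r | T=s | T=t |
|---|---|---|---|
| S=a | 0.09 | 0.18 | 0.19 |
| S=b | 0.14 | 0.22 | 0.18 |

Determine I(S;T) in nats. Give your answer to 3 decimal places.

0.004 nats

Marginals: p(S) = (0.4600, 0.5400), p(T) = (0.2300, 0.4000, 0.3700).
I(S;T) = H(S) + H(T) − H(S,T).
H(S) = 0.6899, H(T) = 1.0724, H(S,T) = 1.7579.
I(S;T) = 0.6899 + 1.0724 − 1.7579 = 0.004 nats.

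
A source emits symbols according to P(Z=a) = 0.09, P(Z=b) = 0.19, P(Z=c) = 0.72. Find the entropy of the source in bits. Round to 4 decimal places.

1.1091 bits

H(Z) = −Σ p·log₂ p.
  −(0.09)·log₂(0.09) = 0.31265
  −(0.19)·log₂(0.19) = 0.45523
  −(0.72)·log₂(0.72) = 0.34123
Sum: 0.31265 + 0.45523 + 0.34123 = 1.1091 bits.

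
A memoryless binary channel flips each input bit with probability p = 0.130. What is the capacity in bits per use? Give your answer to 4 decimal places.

Binary symmetric channel: C = 1 − h₂(ε) where h₂ is the binary entropy function.
h₂(0.130) = −0.130·log₂0.130 − 0.870·log₂0.870 = 0.5574.
C = 1 − 0.5574 = 0.4426 bits per channel use.

0.4426 bits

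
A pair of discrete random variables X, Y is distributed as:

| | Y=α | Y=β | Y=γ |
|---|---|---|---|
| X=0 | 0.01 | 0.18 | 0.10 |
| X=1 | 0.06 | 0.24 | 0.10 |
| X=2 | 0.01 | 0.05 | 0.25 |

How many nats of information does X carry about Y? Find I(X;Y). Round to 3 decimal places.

0.136 nats

Marginals: p(X) = (0.2900, 0.4000, 0.3100), p(Y) = (0.0800, 0.4700, 0.4500).
I(X;Y) = H(X) + H(Y) − H(X,Y).
H(X) = 1.0886, H(Y) = 0.9162, H(X,Y) = 1.8690.
I(X;Y) = 1.0886 + 0.9162 − 1.8690 = 0.136 nats.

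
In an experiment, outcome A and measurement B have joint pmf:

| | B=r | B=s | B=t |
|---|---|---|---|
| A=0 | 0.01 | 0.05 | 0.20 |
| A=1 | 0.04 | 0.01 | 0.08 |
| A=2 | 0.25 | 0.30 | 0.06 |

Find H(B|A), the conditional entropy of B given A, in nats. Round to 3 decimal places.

0.854 nats

Chain rule: H(B|A) = H(A,B) − H(A).
Marginals: p(A) = (0.2600, 0.1300, 0.6100), p(B) = (0.3000, 0.3600, 0.3400).
H(A,B) = 1.7712 nats; H(A) = 0.9170 nats.
H(B|A) = 1.7712 − 0.9170 = 0.854 nats.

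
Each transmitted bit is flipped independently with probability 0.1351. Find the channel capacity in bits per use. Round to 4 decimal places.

Binary symmetric channel: C = 1 − h₂(ε) where h₂ is the binary entropy function.
h₂(0.1351) = −0.1351·log₂0.1351 − 0.8649·log₂0.8649 = 0.5713.
C = 1 − 0.5713 = 0.4287 bits per channel use.

0.4287 bits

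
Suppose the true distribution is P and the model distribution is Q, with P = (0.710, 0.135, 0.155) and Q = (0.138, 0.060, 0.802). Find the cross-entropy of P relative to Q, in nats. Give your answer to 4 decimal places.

H(P,Q) = −Σ p·ln q.
  −0.710·ln(0.138) = 1.40616
  −0.135·ln(0.060) = 0.37981
  −0.155·ln(0.802) = 0.03420
H(P,Q) = 1.8202 nats.

1.8202 nats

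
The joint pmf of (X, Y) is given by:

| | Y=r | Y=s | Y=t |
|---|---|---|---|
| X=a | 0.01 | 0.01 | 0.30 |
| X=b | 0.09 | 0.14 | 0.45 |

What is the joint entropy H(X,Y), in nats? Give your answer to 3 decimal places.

H(X,Y) = −Σ p(x,y)·ln p(x,y) over all 6 cells.
  cell (a,r): −0.01·ln0.01 = 0.0461
  cell (a,s): −0.01·ln0.01 = 0.0461
  cell (a,t): −0.30·ln0.30 = 0.3612
  cell (b,r): −0.09·ln0.09 = 0.2167
  cell (b,s): −0.14·ln0.14 = 0.2753
  cell (b,t): −0.45·ln0.45 = 0.3593
Sum = 1.305 nats.

1.305 nats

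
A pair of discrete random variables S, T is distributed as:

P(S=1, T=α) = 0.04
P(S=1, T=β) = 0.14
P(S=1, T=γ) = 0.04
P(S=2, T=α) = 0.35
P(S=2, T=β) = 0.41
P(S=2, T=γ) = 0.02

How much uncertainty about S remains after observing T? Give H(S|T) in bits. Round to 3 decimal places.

0.691 bits

Marginals: p(S) = (0.2200, 0.7800), p(T) = (0.3900, 0.5500, 0.0600).
H(S|T) = Σ p(T) · H(S|T=·).
  T=α: p=0.3900, H(S|T=α) = 0.4771
  T=β: p=0.5500, H(S|T=β) = 0.8184
  T=γ: p=0.0600, H(S|T=γ) = 0.9183
Weighted sum = 0.691 bits.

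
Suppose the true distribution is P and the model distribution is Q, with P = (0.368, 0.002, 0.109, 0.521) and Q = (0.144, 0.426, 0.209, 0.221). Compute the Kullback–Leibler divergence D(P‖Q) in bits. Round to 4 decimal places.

D(P‖Q) = Σ p·log₂(p/q).
  0.368·log₂(0.368/0.144) = 0.49814
  0.002·log₂(0.002/0.426) = -0.01547
  0.109·log₂(0.109/0.209) = -0.10237
  0.521·log₂(0.521/0.221) = 0.64460
D(P‖Q) = 1.0249 bits.

1.0249 bits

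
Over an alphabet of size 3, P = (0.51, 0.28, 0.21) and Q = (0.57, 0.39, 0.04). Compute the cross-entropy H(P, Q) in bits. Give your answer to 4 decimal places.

H(P,Q) = −Σ p·log₂ q.
  −0.51·log₂(0.57) = 0.41359
  −0.28·log₂(0.39) = 0.38037
  −0.21·log₂(0.04) = 0.97521
H(P,Q) = 1.7692 bits.

1.7692 bits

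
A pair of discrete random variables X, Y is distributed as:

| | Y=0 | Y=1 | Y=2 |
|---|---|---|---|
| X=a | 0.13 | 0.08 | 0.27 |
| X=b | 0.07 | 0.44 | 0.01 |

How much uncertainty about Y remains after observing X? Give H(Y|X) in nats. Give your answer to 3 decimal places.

Marginals: p(X) = (0.4800, 0.5200), p(Y) = (0.2000, 0.5200, 0.2800).
H(Y|X) = Σ p(X) · H(Y|X=·).
  X=a: p=0.4800, H(Y|X=a) = 0.9760
  X=b: p=0.5200, H(Y|X=b) = 0.4873
Weighted sum = 0.722 nats.

0.722 nats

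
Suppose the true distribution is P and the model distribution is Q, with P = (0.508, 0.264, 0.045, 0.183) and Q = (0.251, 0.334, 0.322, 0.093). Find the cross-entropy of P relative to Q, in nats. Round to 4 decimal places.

1.4774 nats

H(P,Q) = −Σ p·ln q.
  −0.508·ln(0.251) = 0.70221
  −0.264·ln(0.334) = 0.28951
  −0.045·ln(0.322) = 0.05099
  −0.183·ln(0.093) = 0.43465
H(P,Q) = 1.4774 nats.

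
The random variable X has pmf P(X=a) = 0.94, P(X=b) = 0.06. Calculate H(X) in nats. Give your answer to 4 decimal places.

0.2270 nats

H(X) = −Σ p·ln p.
  −(0.94)·ln(0.94) = 0.05816
  −(0.06)·ln(0.06) = 0.16880
Sum: 0.05816 + 0.16880 = 0.2270 nats.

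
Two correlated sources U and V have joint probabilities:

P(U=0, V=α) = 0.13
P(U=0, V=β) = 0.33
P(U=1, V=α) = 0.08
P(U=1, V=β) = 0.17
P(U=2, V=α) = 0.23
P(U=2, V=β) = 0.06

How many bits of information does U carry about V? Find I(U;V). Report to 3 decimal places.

0.155 bits

Marginals: p(U) = (0.4600, 0.2500, 0.2900), p(V) = (0.4400, 0.5600).
I(U;V) = H(U) + H(V) − H(U,V).
H(U) = 1.5332, H(V) = 0.9896, H(U,V) = 2.3678.
I(U;V) = 1.5332 + 0.9896 − 2.3678 = 0.155 bits.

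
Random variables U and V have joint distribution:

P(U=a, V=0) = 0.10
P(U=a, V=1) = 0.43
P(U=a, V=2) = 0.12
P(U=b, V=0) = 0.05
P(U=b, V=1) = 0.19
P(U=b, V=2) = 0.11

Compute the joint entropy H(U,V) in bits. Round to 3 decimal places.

2.244 bits

H(U,V) = −Σ p(x,y)·log₂ p(x,y) over all 6 cells.
  cell (a,0): −0.10·log₂0.10 = 0.3322
  cell (a,1): −0.43·log₂0.43 = 0.5236
  cell (a,2): −0.12·log₂0.12 = 0.3671
  cell (b,0): −0.05·log₂0.05 = 0.2161
  cell (b,1): −0.19·log₂0.19 = 0.4552
  cell (b,2): −0.11·log₂0.11 = 0.3503
Sum = 2.244 bits.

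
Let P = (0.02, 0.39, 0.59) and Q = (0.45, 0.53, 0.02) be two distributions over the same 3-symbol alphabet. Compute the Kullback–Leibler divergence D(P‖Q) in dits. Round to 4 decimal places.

D(P‖Q) = Σ p·log₁₀(p/q).
  0.02·log₁₀(0.02/0.45) = -0.02704
  0.39·log₁₀(0.39/0.53) = -0.05195
  0.59·log₁₀(0.59/0.02) = 0.86719
D(P‖Q) = 0.7882 dits.

0.7882 dits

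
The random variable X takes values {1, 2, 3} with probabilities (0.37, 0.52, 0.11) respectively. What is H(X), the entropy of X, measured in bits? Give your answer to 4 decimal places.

H(X) = −Σ p·log₂ p.
  −(0.37)·log₂(0.37) = 0.53073
  −(0.52)·log₂(0.52) = 0.49058
  −(0.11)·log₂(0.11) = 0.35029
Sum: 0.53073 + 0.49058 + 0.35029 = 1.3716 bits.

1.3716 bits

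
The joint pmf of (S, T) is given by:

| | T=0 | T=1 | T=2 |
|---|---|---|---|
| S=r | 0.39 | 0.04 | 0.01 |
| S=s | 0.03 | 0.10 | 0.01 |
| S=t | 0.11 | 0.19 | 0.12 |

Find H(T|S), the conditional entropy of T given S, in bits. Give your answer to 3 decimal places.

1.061 bits

Marginals: p(S) = (0.4400, 0.1400, 0.4200), p(T) = (0.5300, 0.3300, 0.1400).
H(T|S) = Σ p(S) · H(T|S=·).
  S=r: p=0.4400, H(T|S=r) = 0.5928
  S=s: p=0.1400, H(T|S=s) = 1.0949
  S=t: p=0.4200, H(T|S=t) = 1.5403
Weighted sum = 1.061 bits.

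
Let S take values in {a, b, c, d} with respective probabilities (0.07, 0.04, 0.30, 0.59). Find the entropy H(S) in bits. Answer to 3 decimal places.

1.425 bits

H(S) = −Σ p·log₂ p.
  −(0.07)·log₂(0.07) = 0.2686
  −(0.04)·log₂(0.04) = 0.1858
  −(0.30)·log₂(0.30) = 0.5211
  −(0.59)·log₂(0.59) = 0.4491
Sum: 0.2686 + 0.1858 + 0.5211 + 0.4491 = 1.425 bits.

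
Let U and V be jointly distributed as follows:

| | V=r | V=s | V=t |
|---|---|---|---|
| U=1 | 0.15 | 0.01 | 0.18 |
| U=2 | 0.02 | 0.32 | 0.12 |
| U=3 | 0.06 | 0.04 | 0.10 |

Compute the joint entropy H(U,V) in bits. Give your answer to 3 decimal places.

2.690 bits

H(U,V) = −Σ p(x,y)·log₂ p(x,y) over all 9 cells.
  cell (1,r): −0.15·log₂0.15 = 0.4105
  cell (1,s): −0.01·log₂0.01 = 0.0664
  cell (1,t): −0.18·log₂0.18 = 0.4453
  cell (2,r): −0.02·log₂0.02 = 0.1129
  cell (2,s): −0.32·log₂0.32 = 0.5260
  cell (2,t): −0.12·log₂0.12 = 0.3671
  cell (3,r): −0.06·log₂0.06 = 0.2435
  cell (3,s): −0.04·log₂0.04 = 0.1858
  cell (3,t): −0.10·log₂0.10 = 0.3322
Sum = 2.690 bits.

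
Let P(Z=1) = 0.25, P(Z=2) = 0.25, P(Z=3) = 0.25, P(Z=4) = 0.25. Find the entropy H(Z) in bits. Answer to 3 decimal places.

H(Z) = −Σ p·log₂ p.
  −(0.25)·log₂(0.25) = 0.5000
  −(0.25)·log₂(0.25) = 0.5000
  −(0.25)·log₂(0.25) = 0.5000
  −(0.25)·log₂(0.25) = 0.5000
Sum: 0.5000 + 0.5000 + 0.5000 + 0.5000 = 2.000 bits.

2.000 bits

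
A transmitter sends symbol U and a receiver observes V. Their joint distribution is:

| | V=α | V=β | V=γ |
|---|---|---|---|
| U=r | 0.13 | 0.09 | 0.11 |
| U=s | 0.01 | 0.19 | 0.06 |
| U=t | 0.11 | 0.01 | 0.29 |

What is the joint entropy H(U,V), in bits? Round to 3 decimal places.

H(U,V) = −Σ p(x,y)·log₂ p(x,y) over all 9 cells.
  cell (r,α): −0.13·log₂0.13 = 0.3826
  cell (r,β): −0.09·log₂0.09 = 0.3127
  cell (r,γ): −0.11·log₂0.11 = 0.3503
  cell (s,α): −0.01·log₂0.01 = 0.0664
  cell (s,β): −0.19·log₂0.19 = 0.4552
  cell (s,γ): −0.06·log₂0.06 = 0.2435
  cell (t,α): −0.11·log₂0.11 = 0.3503
  cell (t,β): −0.01·log₂0.01 = 0.0664
  cell (t,γ): −0.29·log₂0.29 = 0.5179
Sum = 2.745 bits.

2.745 bits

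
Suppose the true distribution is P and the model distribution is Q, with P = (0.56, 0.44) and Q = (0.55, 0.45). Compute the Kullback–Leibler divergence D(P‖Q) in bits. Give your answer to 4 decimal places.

D(P‖Q) = Σ p·log₂(p/q).
  0.56·log₂(0.56/0.55) = 0.01456
  0.44·log₂(0.44/0.45) = -0.01427
D(P‖Q) = 0.0003 bits.

0.0003 bits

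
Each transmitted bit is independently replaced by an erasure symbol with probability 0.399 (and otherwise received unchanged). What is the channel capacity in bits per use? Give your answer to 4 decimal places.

0.6010 bits

Binary erasure channel: capacity C = 1 − ε.
C = 1 − 0.399 = 0.6010 bits per channel use.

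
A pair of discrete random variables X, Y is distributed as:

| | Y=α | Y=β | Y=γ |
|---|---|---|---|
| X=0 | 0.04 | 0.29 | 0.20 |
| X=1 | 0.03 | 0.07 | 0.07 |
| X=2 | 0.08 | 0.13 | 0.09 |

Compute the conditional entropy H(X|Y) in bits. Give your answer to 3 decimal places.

Chain rule: H(X|Y) = H(X,Y) − H(Y).
Marginals: p(X) = (0.5300, 0.1700, 0.3000), p(Y) = (0.1500, 0.4900, 0.3600).
H(X,Y) = 2.8437 bits; H(Y) = 1.4454 bits.
H(X|Y) = 2.8437 − 1.4454 = 1.398 bits.

1.398 bits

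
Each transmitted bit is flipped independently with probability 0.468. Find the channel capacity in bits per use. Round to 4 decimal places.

0.0030 bits

Binary symmetric channel: C = 1 − h₂(ε) where h₂ is the binary entropy function.
h₂(0.468) = −0.468·log₂0.468 − 0.532·log₂0.532 = 0.9970.
C = 1 − 0.9970 = 0.0030 bits per channel use.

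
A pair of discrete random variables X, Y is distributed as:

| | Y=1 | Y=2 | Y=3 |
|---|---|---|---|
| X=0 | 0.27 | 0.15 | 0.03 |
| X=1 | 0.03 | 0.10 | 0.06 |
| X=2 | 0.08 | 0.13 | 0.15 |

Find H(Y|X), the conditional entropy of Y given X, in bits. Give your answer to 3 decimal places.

1.380 bits

Chain rule: H(Y|X) = H(X,Y) − H(X).
Marginals: p(X) = (0.4500, 0.1900, 0.3600), p(Y) = (0.3800, 0.3800, 0.2400).
H(X,Y) = 2.8845 bits; H(X) = 1.5042 bits.
H(Y|X) = 2.8845 − 1.5042 = 1.380 bits.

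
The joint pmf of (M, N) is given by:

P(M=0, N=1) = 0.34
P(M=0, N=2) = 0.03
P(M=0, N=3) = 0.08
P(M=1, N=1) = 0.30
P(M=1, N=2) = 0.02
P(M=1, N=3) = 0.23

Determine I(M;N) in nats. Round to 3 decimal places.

Marginals: p(M) = (0.4500, 0.5500), p(N) = (0.6400, 0.0500, 0.3100).
I(M;N) = H(M) + H(N) − H(M,N).
H(M) = 0.6881, H(N) = 0.7985, H(M,N) = 1.4515.
I(M;N) = 0.6881 + 0.7985 − 1.4515 = 0.035 nats.

0.035 nats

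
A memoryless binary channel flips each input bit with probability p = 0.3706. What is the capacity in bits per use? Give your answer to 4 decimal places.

Binary symmetric channel: C = 1 − h₂(ε) where h₂ is the binary entropy function.
h₂(0.3706) = −0.3706·log₂0.3706 − 0.6294·log₂0.6294 = 0.9511.
C = 1 − 0.9511 = 0.0489 bits per channel use.

0.0489 bits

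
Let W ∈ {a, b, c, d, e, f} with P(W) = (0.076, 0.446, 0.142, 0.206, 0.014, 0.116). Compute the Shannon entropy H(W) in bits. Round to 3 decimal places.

2.118 bits

H(W) = −Σ p·log₂ p.
  −(0.076)·log₂(0.076) = 0.2826
  −(0.446)·log₂(0.446) = 0.5195
  −(0.142)·log₂(0.142) = 0.3999
  −(0.206)·log₂(0.206) = 0.4695
  −(0.014)·log₂(0.014) = 0.0862
  −(0.116)·log₂(0.116) = 0.3605
Sum: 0.2826 + 0.5195 + 0.3999 + 0.4695 + 0.0862 + 0.3605 = 2.118 bits.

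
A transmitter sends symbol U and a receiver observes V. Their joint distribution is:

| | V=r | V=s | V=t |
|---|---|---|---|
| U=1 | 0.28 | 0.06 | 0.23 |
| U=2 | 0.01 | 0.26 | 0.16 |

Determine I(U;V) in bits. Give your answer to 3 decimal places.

Marginals: p(U) = (0.5700, 0.4300), p(V) = (0.2900, 0.3200, 0.3900).
I(U;V) = H(U) + H(V) − H(U,V).
H(U) = 0.9858, H(V) = 1.5737, H(U,V) = 2.2402.
I(U;V) = 0.9858 + 1.5737 − 2.2402 = 0.319 bits.

0.319 bits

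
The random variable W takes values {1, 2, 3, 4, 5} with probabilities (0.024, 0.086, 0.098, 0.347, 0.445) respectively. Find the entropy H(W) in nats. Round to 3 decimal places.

H(W) = −Σ p·ln p.
  −(0.024)·ln(0.024) = 0.0895
  −(0.086)·ln(0.086) = 0.2110
  −(0.098)·ln(0.098) = 0.2276
  −(0.347)·ln(0.347) = 0.3673
  −(0.445)·ln(0.445) = 0.3603
Sum: 0.0895 + 0.2110 + 0.2276 + 0.3673 + 0.3603 = 1.256 nats.

1.256 nats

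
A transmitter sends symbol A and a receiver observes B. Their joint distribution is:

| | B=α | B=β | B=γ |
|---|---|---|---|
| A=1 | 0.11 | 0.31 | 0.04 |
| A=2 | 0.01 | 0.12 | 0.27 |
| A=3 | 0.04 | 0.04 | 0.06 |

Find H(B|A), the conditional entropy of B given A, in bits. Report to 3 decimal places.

Marginals: p(A) = (0.4600, 0.4000, 0.1400), p(B) = (0.1600, 0.4700, 0.3700).
H(B|A) = Σ p(A) · H(B|A=·).
  A=1: p=0.4600, H(B|A=1) = 1.1837
  A=2: p=0.4000, H(B|A=2) = 1.0369
  A=3: p=0.1400, H(B|A=3) = 1.5567
Weighted sum = 1.177 bits.

1.177 bits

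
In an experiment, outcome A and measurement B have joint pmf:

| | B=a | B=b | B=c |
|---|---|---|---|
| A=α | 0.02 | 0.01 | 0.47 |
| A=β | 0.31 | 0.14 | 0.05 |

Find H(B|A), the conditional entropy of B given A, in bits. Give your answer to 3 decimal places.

0.828 bits

Marginals: p(A) = (0.5000, 0.5000), p(B) = (0.3300, 0.1500, 0.5200).
H(B|A) = Σ p(A) · H(B|A=·).
  A=α: p=0.5000, H(B|A=α) = 0.3825
  A=β: p=0.5000, H(B|A=β) = 1.2740
Weighted sum = 0.828 bits.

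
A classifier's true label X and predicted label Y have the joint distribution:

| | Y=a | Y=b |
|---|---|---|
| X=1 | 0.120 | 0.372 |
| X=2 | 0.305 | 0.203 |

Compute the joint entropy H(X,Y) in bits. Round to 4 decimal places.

1.8873 bits

H(X,Y) = −Σ p(x,y)·log₂ p(x,y) over all 4 cells.
  cell (1,a): −0.120·log₂0.120 = 0.36707
  cell (1,b): −0.372·log₂0.372 = 0.53070
  cell (2,a): −0.305·log₂0.305 = 0.52250
  cell (2,b): −0.203·log₂0.203 = 0.46699
Sum = 1.8873 bits.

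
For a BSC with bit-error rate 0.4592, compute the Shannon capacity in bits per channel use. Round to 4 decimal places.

0.0048 bits

Binary symmetric channel: C = 1 − h₂(ε) where h₂ is the binary entropy function.
h₂(0.4592) = −0.4592·log₂0.4592 − 0.5408·log₂0.5408 = 0.9952.
C = 1 − 0.9952 = 0.0048 bits per channel use.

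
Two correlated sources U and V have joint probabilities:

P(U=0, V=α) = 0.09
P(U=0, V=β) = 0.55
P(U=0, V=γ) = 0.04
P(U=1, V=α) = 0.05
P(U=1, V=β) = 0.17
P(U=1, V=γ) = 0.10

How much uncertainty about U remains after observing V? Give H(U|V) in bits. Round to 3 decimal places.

Marginals: p(U) = (0.6800, 0.3200), p(V) = (0.1400, 0.7200, 0.1400).
H(U|V) = Σ p(V) · H(U|V=·).
  V=α: p=0.1400, H(U|V=α) = 0.9403
  V=β: p=0.7200, H(U|V=β) = 0.7885
  V=γ: p=0.1400, H(U|V=γ) = 0.8631
Weighted sum = 0.820 bits.

0.820 bits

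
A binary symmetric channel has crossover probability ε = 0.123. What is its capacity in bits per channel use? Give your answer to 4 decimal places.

Binary symmetric channel: C = 1 − h₂(ε) where h₂ is the binary entropy function.
h₂(0.123) = −0.123·log₂0.123 − 0.877·log₂0.877 = 0.5379.
C = 1 − 0.5379 = 0.4621 bits per channel use.

0.4621 bits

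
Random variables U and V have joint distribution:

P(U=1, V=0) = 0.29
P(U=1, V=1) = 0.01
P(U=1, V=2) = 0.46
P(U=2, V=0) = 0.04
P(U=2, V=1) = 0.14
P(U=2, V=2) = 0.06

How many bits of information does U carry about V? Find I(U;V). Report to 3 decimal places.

Marginals: p(U) = (0.7600, 0.2400), p(V) = (0.3300, 0.1500, 0.5200).
I(U;V) = H(U) + H(V) − H(U,V).
H(U) = 0.7950, H(V) = 1.4289, H(U,V) = 1.9261.
I(U;V) = 0.7950 + 1.4289 − 1.9261 = 0.298 bits.

0.298 bits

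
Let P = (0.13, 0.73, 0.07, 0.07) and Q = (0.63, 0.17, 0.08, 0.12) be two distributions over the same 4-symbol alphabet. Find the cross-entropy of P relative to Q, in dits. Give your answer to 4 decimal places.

0.7291 dits

H(P,Q) = −Σ p·log₁₀ q.
  −0.13·log₁₀(0.63) = 0.02609
  −0.73·log₁₀(0.17) = 0.56177
  −0.07·log₁₀(0.08) = 0.07678
  −0.07·log₁₀(0.12) = 0.06446
H(P,Q) = 0.7291 dits.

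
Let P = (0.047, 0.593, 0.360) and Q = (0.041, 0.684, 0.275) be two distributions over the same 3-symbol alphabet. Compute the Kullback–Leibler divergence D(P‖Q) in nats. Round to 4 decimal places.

D(P‖Q) = Σ p·ln(p/q).
  0.047·ln(0.047/0.041) = 0.00642
  0.593·ln(0.593/0.684) = -0.08466
  0.360·ln(0.360/0.275) = 0.09696
D(P‖Q) = 0.0187 nats.

0.0187 nats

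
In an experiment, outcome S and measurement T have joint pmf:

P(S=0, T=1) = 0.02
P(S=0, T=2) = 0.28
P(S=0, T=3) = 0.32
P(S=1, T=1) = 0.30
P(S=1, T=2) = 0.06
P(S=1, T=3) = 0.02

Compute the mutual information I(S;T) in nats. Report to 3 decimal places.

Marginals: p(S) = (0.6200, 0.3800), p(T) = (0.3200, 0.3400, 0.3400).
I(S;T) = Σ p(x,y)·ln[p(x,y)/(p(x)p(y))].
  (0,1): 0.02·ln(0.1008) = -0.0459
  (0,2): 0.28·ln(1.3283) = 0.0795
  (0,3): 0.32·ln(1.5180) = 0.1336
  (1,1): 0.30·ln(2.4671) = 0.2709
  (1,2): 0.06·ln(0.4644) = -0.0460
  (1,3): 0.02·ln(0.1548) = -0.0373
Sum = 0.355 nats.

0.355 nats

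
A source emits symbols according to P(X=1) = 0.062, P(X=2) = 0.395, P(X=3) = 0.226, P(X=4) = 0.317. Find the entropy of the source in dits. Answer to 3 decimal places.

H(X) = −Σ p·log₁₀ p.
  −(0.062)·log₁₀(0.062) = 0.0749
  −(0.395)·log₁₀(0.395) = 0.1593
  −(0.226)·log₁₀(0.226) = 0.1460
  −(0.317)·log₁₀(0.317) = 0.1582
Sum: 0.0749 + 0.1593 + 0.1460 + 0.1582 = 0.538 dits.

0.538 dits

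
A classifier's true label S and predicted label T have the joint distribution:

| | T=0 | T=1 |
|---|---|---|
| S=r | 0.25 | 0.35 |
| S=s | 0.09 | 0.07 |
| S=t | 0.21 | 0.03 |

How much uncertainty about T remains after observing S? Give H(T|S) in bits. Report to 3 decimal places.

Marginals: p(S) = (0.6000, 0.1600, 0.2400), p(T) = (0.5500, 0.4500).
H(T|S) = Σ p(S) · H(T|S=·).
  S=r: p=0.6000, H(T|S=r) = 0.9799
  S=s: p=0.1600, H(T|S=s) = 0.9887
  S=t: p=0.2400, H(T|S=t) = 0.5436
Weighted sum = 0.877 bits.

0.877 bits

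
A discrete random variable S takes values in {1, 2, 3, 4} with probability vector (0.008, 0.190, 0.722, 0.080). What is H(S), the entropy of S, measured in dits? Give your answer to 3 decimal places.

H(S) = −Σ p·log₁₀ p.
  −(0.008)·log₁₀(0.008) = 0.0168
  −(0.190)·log₁₀(0.190) = 0.1370
  −(0.722)·log₁₀(0.722) = 0.1021
  −(0.080)·log₁₀(0.080) = 0.0878
Sum: 0.0168 + 0.1370 + 0.1021 + 0.0878 = 0.344 dits.

0.344 dits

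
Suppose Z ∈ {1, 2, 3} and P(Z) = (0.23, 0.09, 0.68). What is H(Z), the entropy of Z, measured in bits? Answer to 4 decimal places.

1.1787 bits

H(Z) = −Σ p·log₂ p.
  −(0.23)·log₂(0.23) = 0.48767
  −(0.09)·log₂(0.09) = 0.31265
  −(0.68)·log₂(0.68) = 0.37835
Sum: 0.48767 + 0.31265 + 0.37835 = 1.1787 bits.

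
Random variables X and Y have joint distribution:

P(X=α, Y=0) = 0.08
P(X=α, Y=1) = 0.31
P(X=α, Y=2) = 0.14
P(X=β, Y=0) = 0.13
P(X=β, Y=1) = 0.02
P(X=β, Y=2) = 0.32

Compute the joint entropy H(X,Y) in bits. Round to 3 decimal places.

2.234 bits

H(X,Y) = −Σ p(x,y)·log₂ p(x,y) over all 6 cells.
  cell (α,0): −0.08·log₂0.08 = 0.2915
  cell (α,1): −0.31·log₂0.31 = 0.5238
  cell (α,2): −0.14·log₂0.14 = 0.3971
  cell (β,0): −0.13·log₂0.13 = 0.3826
  cell (β,1): −0.02·log₂0.02 = 0.1129
  cell (β,2): −0.32·log₂0.32 = 0.5260
Sum = 2.234 bits.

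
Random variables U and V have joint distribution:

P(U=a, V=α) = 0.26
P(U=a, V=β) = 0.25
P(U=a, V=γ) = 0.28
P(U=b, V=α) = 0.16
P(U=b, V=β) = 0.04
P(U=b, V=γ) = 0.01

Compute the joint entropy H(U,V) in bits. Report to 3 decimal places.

2.195 bits

H(U,V) = −Σ p(x,y)·log₂ p(x,y) over all 6 cells.
  cell (a,α): −0.26·log₂0.26 = 0.5053
  cell (a,β): −0.25·log₂0.25 = 0.5000
  cell (a,γ): −0.28·log₂0.28 = 0.5142
  cell (b,α): −0.16·log₂0.16 = 0.4230
  cell (b,β): −0.04·log₂0.04 = 0.1858
  cell (b,γ): −0.01·log₂0.01 = 0.0664
Sum = 2.195 bits.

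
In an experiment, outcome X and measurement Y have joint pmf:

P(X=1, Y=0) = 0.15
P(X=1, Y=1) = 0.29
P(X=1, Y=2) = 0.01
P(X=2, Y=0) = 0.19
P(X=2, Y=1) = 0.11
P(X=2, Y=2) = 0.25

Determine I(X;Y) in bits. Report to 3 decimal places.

Marginals: p(X) = (0.4500, 0.5500), p(Y) = (0.3400, 0.4000, 0.2600).
I(X;Y) = Σ p(x,y)·log₂[p(x,y)/(p(x)p(y))].
  (1,0): 0.15·log₂(0.9804) = -0.0043
  (1,1): 0.29·log₂(1.6111) = 0.1995
  (1,2): 0.01·log₂(0.0855) = -0.0355
  (2,0): 0.19·log₂(1.0160) = 0.0044
  (2,1): 0.11·log₂(0.5000) = -0.1100
  (2,2): 0.25·log₂(1.7483) = 0.2015
Sum = 0.256 bits.

0.256 bits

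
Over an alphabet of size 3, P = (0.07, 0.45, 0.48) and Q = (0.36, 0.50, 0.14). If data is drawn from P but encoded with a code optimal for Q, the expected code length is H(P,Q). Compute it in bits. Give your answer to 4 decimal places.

1.9147 bits

H(P,Q) = −Σ p·log₂ q.
  −0.07·log₂(0.36) = 0.10318
  −0.45·log₂(0.50) = 0.45000
  −0.48·log₂(0.14) = 1.36152
H(P,Q) = 1.9147 bits.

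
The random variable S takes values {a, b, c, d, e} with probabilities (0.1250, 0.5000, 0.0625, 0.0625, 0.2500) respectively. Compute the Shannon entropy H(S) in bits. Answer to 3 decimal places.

1.875 bits

H(S) = −Σ p·log₂ p.
  −(0.1250)·log₂(0.1250) = 0.3750
  −(0.5000)·log₂(0.5000) = 0.5000
  −(0.0625)·log₂(0.0625) = 0.2500
  −(0.0625)·log₂(0.0625) = 0.2500
  −(0.2500)·log₂(0.2500) = 0.5000
Sum: 0.3750 + 0.5000 + 0.2500 + 0.2500 + 0.5000 = 1.875 bits.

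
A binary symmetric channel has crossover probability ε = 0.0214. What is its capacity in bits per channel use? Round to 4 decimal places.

0.8508 bits

Binary symmetric channel: C = 1 − h₂(ε) where h₂ is the binary entropy function.
h₂(0.0214) = −0.0214·log₂0.0214 − 0.9786·log₂0.9786 = 0.1492.
C = 1 − 0.1492 = 0.8508 bits per channel use.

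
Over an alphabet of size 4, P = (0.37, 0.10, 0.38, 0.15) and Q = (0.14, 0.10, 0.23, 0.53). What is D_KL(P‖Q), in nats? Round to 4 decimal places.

0.3610 nats

D(P‖Q) = Σ p·ln(p/q).
  0.37·ln(0.37/0.14) = 0.35959
  0.10·ln(0.10/0.10) = 0.00000
  0.38·ln(0.38/0.23) = 0.19079
  0.15·ln(0.15/0.53) = -0.18934
D(P‖Q) = 0.3610 nats.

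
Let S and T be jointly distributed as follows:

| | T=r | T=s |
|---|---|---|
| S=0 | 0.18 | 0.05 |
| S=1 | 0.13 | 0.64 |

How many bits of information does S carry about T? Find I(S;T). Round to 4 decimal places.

Marginals: p(S) = (0.2300, 0.7700), p(T) = (0.3100, 0.6900).
I(S;T) = Σ p(x,y)·log₂[p(x,y)/(p(x)p(y))].
  (0,r): 0.18·log₂(2.5245) = 0.24048
  (0,s): 0.05·log₂(0.3151) = -0.08332
  (1,r): 0.13·log₂(0.5446) = -0.11397
  (1,s): 0.64·log₂(1.2046) = 0.17187
Sum = 0.2151 bits.

0.2151 bits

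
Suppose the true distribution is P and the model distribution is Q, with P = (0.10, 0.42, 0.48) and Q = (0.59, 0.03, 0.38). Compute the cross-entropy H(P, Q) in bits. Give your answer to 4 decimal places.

2.8709 bits

H(P,Q) = −Σ p·log₂ q.
  −0.10·log₂(0.59) = 0.07612
  −0.42·log₂(0.03) = 2.12474
  −0.48·log₂(0.38) = 0.67005
H(P,Q) = 2.8709 bits.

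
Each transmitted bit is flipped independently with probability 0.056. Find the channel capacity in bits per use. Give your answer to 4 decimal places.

0.6886 bits

Binary symmetric channel: C = 1 − h₂(ε) where h₂ is the binary entropy function.
h₂(0.056) = −0.056·log₂0.056 − 0.944·log₂0.944 = 0.3114.
C = 1 − 0.3114 = 0.6886 bits per channel use.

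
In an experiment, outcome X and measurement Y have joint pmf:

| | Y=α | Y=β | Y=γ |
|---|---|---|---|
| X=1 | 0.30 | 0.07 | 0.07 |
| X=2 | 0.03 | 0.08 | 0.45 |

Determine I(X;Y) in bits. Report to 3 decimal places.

0.399 bits

Marginals: p(X) = (0.4400, 0.5600), p(Y) = (0.3300, 0.1500, 0.5200).
I(X;Y) = H(X) + H(Y) − H(X,Y).
H(X) = 0.9896, H(Y) = 1.4289, H(X,Y) = 2.0199.
I(X;Y) = 0.9896 + 1.4289 − 2.0199 = 0.399 bits.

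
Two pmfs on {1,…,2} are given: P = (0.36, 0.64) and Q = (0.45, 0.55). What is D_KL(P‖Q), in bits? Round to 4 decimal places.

D(P‖Q) = Σ p·log₂(p/q).
  0.36·log₂(0.36/0.45) = -0.11589
  0.64·log₂(0.64/0.55) = 0.13993
D(P‖Q) = 0.0240 bits.

0.0240 bits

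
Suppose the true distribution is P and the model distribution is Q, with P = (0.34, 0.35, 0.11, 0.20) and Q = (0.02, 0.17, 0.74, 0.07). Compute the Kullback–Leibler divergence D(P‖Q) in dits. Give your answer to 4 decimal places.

0.5282 dits

D(P‖Q) = Σ p·log₁₀(p/q).
  0.34·log₁₀(0.34/0.02) = 0.41835
  0.35·log₁₀(0.35/0.17) = 0.10977
  0.11·log₁₀(0.11/0.74) = -0.09106
  0.20·log₁₀(0.20/0.07) = 0.09119
D(P‖Q) = 0.5282 dits.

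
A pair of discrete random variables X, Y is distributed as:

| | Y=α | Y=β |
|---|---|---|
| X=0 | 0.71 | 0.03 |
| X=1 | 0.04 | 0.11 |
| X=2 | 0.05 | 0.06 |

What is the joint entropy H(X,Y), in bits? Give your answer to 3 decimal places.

H(X,Y) = −Σ p(x,y)·log₂ p(x,y) over all 6 cells.
  cell (0,α): −0.71·log₂0.71 = 0.3508
  cell (0,β): −0.03·log₂0.03 = 0.1518
  cell (1,α): −0.04·log₂0.04 = 0.1858
  cell (1,β): −0.11·log₂0.11 = 0.3503
  cell (2,α): −0.05·log₂0.05 = 0.2161
  cell (2,β): −0.06·log₂0.06 = 0.2435
Sum = 1.498 bits.

1.498 bits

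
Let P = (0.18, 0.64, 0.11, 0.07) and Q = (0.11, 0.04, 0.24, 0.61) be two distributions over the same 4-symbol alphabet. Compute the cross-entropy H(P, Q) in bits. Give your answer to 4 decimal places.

H(P,Q) = −Σ p·log₂ q.
  −0.18·log₂(0.11) = 0.57320
  −0.64·log₂(0.04) = 2.97207
  −0.11·log₂(0.24) = 0.22648
  −0.07·log₂(0.61) = 0.04992
H(P,Q) = 3.8217 bits.

3.8217 bits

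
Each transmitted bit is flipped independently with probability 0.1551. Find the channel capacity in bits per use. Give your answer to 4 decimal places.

0.3775 bits

Binary symmetric channel: C = 1 − h₂(ε) where h₂ is the binary entropy function.
h₂(0.1551) = −0.1551·log₂0.1551 − 0.8449·log₂0.8449 = 0.6225.
C = 1 − 0.6225 = 0.3775 bits per channel use.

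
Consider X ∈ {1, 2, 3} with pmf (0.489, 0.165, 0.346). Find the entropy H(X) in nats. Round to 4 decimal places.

1.0143 nats

H(X) = −Σ p·ln p.
  −(0.489)·ln(0.489) = 0.34983
  −(0.165)·ln(0.165) = 0.29730
  −(0.346)·ln(0.346) = 0.36722
Sum: 0.34983 + 0.29730 + 0.36722 = 1.0143 nats.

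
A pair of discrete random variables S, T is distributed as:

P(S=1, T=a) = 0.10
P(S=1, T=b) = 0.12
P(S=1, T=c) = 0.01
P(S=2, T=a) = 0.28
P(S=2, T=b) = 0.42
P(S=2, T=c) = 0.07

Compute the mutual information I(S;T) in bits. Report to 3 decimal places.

0.006 bits

Marginals: p(S) = (0.2300, 0.7700), p(T) = (0.3800, 0.5400, 0.0800).
I(S;T) = H(S) + H(T) − H(S,T).
H(S) = 0.7780, H(T) = 1.3020, H(S,T) = 2.0741.
I(S;T) = 0.7780 + 1.3020 − 2.0741 = 0.006 bits.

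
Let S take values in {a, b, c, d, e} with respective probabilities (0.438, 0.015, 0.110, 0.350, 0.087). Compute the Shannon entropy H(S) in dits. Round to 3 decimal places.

0.542 dits

H(S) = −Σ p·log₁₀ p.
  −(0.438)·log₁₀(0.438) = 0.1570
  −(0.015)·log₁₀(0.015) = 0.0274
  −(0.110)·log₁₀(0.110) = 0.1054
  −(0.350)·log₁₀(0.350) = 0.1596
  −(0.087)·log₁₀(0.087) = 0.0923
Sum: 0.1570 + 0.0274 + 0.1054 + 0.1596 + 0.0923 = 0.542 dits.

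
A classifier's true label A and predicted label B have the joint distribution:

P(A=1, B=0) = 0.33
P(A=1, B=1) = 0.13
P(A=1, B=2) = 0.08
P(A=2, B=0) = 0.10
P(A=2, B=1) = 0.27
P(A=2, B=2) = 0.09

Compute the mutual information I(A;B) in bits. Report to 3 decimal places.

Marginals: p(A) = (0.5400, 0.4600), p(B) = (0.4300, 0.4000, 0.1700).
I(A;B) = Σ p(x,y)·log₂[p(x,y)/(p(x)p(y))].
  (1,0): 0.33·log₂(1.4212) = 0.1673
  (1,1): 0.13·log₂(0.6019) = -0.0952
  (1,2): 0.08·log₂(0.8715) = -0.0159
  (2,0): 0.10·log₂(0.5056) = -0.0984
  (2,1): 0.27·log₂(1.4674) = 0.1494
  (2,2): 0.09·log₂(1.1509) = 0.0182
Sum = 0.125 bits.

0.125 bits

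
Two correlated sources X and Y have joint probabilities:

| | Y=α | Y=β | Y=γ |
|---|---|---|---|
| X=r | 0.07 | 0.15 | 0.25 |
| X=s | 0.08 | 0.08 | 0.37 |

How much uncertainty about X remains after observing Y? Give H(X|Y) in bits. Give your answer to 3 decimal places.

0.967 bits

Chain rule: H(X|Y) = H(X,Y) − H(Y).
Marginals: p(X) = (0.4700, 0.5300), p(Y) = (0.1500, 0.2300, 0.6200).
H(X,Y) = 2.2928 bits; H(Y) = 1.3258 bits.
H(X|Y) = 2.2928 − 1.3258 = 0.967 bits.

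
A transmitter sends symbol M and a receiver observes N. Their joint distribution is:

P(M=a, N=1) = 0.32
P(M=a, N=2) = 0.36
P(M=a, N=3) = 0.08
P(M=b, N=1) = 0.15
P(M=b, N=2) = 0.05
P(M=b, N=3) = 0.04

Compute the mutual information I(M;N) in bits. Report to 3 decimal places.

0.041 bits

Marginals: p(M) = (0.7600, 0.2400), p(N) = (0.4700, 0.4100, 0.1200).
I(M;N) = Σ p(x,y)·log₂[p(x,y)/(p(x)p(y))].
  (a,1): 0.32·log₂(0.8959) = -0.0508
  (a,2): 0.36·log₂(1.1553) = 0.0750
  (a,3): 0.08·log₂(0.8772) = -0.0151
  (b,1): 0.15·log₂(1.3298) = 0.0617
  (b,2): 0.05·log₂(0.5081) = -0.0488
  (b,3): 0.04·log₂(1.3889) = 0.0190
Sum = 0.041 bits.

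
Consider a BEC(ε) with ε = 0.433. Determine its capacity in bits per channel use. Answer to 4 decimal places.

0.5670 bits

Binary erasure channel: capacity C = 1 − ε.
C = 1 − 0.433 = 0.5670 bits per channel use.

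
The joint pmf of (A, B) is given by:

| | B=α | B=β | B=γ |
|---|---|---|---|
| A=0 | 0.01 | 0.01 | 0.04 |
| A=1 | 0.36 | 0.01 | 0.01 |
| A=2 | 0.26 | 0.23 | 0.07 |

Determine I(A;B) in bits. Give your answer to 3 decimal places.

Marginals: p(A) = (0.0600, 0.3800, 0.5600), p(B) = (0.6300, 0.2500, 0.1200).
I(A;B) = H(A) + H(B) − H(A,B).
H(A) = 1.2424, H(B) = 1.2870, H(A,B) = 2.2436.
I(A;B) = 1.2424 + 1.2870 − 2.2436 = 0.286 bits.

0.286 bits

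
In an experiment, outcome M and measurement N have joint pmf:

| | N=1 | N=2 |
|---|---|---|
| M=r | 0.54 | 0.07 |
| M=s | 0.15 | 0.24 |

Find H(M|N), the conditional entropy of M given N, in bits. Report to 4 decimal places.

Chain rule: H(M|N) = H(M,N) − H(N).
Marginals: p(M) = (0.6100, 0.3900), p(N) = (0.6900, 0.3100).
H(M,N) = 1.6533 bits; H(N) = 0.8932 bits.
H(M|N) = 1.6533 − 0.8932 = 0.7601 bits.

0.7601 bits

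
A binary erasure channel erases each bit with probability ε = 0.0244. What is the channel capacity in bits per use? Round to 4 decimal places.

Binary erasure channel: capacity C = 1 − ε.
C = 1 − 0.0244 = 0.9756 bits per channel use.

0.9756 bits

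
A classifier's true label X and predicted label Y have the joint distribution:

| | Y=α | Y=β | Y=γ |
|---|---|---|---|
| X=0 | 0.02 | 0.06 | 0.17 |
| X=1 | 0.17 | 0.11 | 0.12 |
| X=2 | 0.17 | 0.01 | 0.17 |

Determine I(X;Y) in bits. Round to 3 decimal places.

Marginals: p(X) = (0.2500, 0.4000, 0.3500), p(Y) = (0.3600, 0.1800, 0.4600).
I(X;Y) = Σ p(x,y)·log₂[p(x,y)/(p(x)p(y))].
  (0,α): 0.02·log₂(0.2222) = -0.0434
  (0,β): 0.06·log₂(1.3333) = 0.0249
  (0,γ): 0.17·log₂(1.4783) = 0.0959
  (1,α): 0.17·log₂(1.1806) = 0.0407
  (1,β): 0.11·log₂(1.5278) = 0.0673
  (1,γ): 0.12·log₂(0.6522) = -0.0740
  (2,α): 0.17·log₂(1.3492) = 0.0735
  (2,β): 0.01·log₂(0.1587) = -0.0266
  (2,γ): 0.17·log₂(1.0559) = 0.0133
Sum = 0.172 bits.

0.172 bits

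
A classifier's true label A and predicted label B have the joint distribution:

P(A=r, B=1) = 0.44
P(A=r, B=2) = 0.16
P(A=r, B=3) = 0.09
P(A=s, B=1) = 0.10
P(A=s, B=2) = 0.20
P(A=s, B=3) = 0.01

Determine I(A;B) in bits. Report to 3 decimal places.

0.116 bits

Marginals: p(A) = (0.6900, 0.3100), p(B) = (0.5400, 0.3600, 0.1000).
I(A;B) = H(A) + H(B) − H(A,B).
H(A) = 0.8932, H(B) = 1.3429, H(A,B) = 2.1198.
I(A;B) = 0.8932 + 1.3429 − 2.1198 = 0.116 bits.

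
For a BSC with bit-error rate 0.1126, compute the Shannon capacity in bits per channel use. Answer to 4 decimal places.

Binary symmetric channel: C = 1 − h₂(ε) where h₂ is the binary entropy function.
h₂(0.1126) = −0.1126·log₂0.1126 − 0.8874·log₂0.8874 = 0.5077.
C = 1 − 0.5077 = 0.4923 bits per channel use.

0.4923 bits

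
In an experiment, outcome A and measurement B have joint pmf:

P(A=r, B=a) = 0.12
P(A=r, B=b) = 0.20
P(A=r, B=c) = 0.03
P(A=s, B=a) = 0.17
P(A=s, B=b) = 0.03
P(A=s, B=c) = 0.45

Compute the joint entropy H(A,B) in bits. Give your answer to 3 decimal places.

2.088 bits

H(A,B) = −Σ p(x,y)·log₂ p(x,y) over all 6 cells.
  cell (r,a): −0.12·log₂0.12 = 0.3671
  cell (r,b): −0.20·log₂0.20 = 0.4644
  cell (r,c): −0.03·log₂0.03 = 0.1518
  cell (s,a): −0.17·log₂0.17 = 0.4346
  cell (s,b): −0.03·log₂0.03 = 0.1518
  cell (s,c): −0.45·log₂0.45 = 0.5184
Sum = 2.088 bits.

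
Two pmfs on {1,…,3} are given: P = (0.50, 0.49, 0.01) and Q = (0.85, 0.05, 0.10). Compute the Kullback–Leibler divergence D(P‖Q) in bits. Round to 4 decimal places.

1.1975 bits

D(P‖Q) = Σ p·log₂(p/q).
  0.50·log₂(0.50/0.85) = -0.38277
  0.49·log₂(0.49/0.05) = 1.61346
  0.01·log₂(0.01/0.10) = -0.03322
D(P‖Q) = 1.1975 bits.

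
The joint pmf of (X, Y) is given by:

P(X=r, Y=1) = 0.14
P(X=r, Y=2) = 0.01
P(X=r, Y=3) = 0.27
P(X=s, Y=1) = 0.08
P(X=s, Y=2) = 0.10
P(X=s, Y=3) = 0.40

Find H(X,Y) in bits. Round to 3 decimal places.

2.126 bits

H(X,Y) = −Σ p(x,y)·log₂ p(x,y) over all 6 cells.
  cell (r,1): −0.14·log₂0.14 = 0.3971
  cell (r,2): −0.01·log₂0.01 = 0.0664
  cell (r,3): −0.27·log₂0.27 = 0.5100
  cell (s,1): −0.08·log₂0.08 = 0.2915
  cell (s,2): −0.10·log₂0.10 = 0.3322
  cell (s,3): −0.40·log₂0.40 = 0.5288
Sum = 2.126 bits.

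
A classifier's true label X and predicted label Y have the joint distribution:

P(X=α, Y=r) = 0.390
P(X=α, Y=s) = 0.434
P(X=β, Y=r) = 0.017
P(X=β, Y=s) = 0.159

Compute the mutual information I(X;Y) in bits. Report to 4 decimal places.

0.0720 bits

Marginals: p(X) = (0.8240, 0.1760), p(Y) = (0.4070, 0.5930).
I(X;Y) = Σ p(x,y)·log₂[p(x,y)/(p(x)p(y))].
  (α,r): 0.390·log₂(1.1629) = 0.08491
  (α,s): 0.434·log₂(0.8882) = -0.07424
  (β,r): 0.017·log₂(0.2373) = -0.03528
  (β,s): 0.159·log₂(1.5235) = 0.09657
Sum = 0.0720 bits.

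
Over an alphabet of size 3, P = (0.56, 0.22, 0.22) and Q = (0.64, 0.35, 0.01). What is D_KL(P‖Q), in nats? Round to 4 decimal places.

0.5031 nats

D(P‖Q) = Σ p·ln(p/q).
  0.56·ln(0.56/0.64) = -0.07478
  0.22·ln(0.22/0.35) = -0.10215
  0.22·ln(0.22/0.01) = 0.68003
D(P‖Q) = 0.5031 nats.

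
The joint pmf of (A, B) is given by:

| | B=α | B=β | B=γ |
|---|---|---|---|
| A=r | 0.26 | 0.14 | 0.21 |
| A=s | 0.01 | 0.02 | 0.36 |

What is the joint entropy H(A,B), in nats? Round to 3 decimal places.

H(A,B) = −Σ p(x,y)·ln p(x,y) over all 6 cells.
  cell (r,α): −0.26·ln0.26 = 0.3502
  cell (r,β): −0.14·ln0.14 = 0.2753
  cell (r,γ): −0.21·ln0.21 = 0.3277
  cell (s,α): −0.01·ln0.01 = 0.0461
  cell (s,β): −0.02·ln0.02 = 0.0782
  cell (s,γ): −0.36·ln0.36 = 0.3678
Sum = 1.445 nats.

1.445 nats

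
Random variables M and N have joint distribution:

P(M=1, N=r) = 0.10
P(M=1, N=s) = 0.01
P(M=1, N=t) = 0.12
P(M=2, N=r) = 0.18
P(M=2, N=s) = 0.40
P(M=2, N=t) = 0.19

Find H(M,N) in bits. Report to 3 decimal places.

2.195 bits

H(M,N) = −Σ p(x,y)·log₂ p(x,y) over all 6 cells.
  cell (1,r): −0.10·log₂0.10 = 0.3322
  cell (1,s): −0.01·log₂0.01 = 0.0664
  cell (1,t): −0.12·log₂0.12 = 0.3671
  cell (2,r): −0.18·log₂0.18 = 0.4453
  cell (2,s): −0.40·log₂0.40 = 0.5288
  cell (2,t): −0.19·log₂0.19 = 0.4552
Sum = 2.195 bits.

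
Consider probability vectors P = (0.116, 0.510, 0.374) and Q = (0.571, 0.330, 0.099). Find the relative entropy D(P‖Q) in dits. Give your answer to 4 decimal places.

D(P‖Q) = Σ p·log₁₀(p/q).
  0.116·log₁₀(0.116/0.571) = -0.08029
  0.510·log₁₀(0.510/0.330) = 0.09642
  0.374·log₁₀(0.374/0.099) = 0.21589
D(P‖Q) = 0.2320 dits.

0.2320 dits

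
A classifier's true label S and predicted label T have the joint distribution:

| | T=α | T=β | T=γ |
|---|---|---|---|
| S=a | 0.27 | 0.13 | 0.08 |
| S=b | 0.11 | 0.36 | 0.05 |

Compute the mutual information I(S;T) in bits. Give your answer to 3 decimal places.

Marginals: p(S) = (0.4800, 0.5200), p(T) = (0.3800, 0.4900, 0.1300).
I(S;T) = Σ p(x,y)·log₂[p(x,y)/(p(x)p(y))].
  (a,α): 0.27·log₂(1.4803) = 0.1528
  (a,β): 0.13·log₂(0.5527) = -0.1112
  (a,γ): 0.08·log₂(1.2821) = 0.0287
  (b,α): 0.11·log₂(0.5567) = -0.0930
  (b,β): 0.36·log₂(1.4129) = 0.1795
  (b,γ): 0.05·log₂(0.7396) = -0.0218
Sum = 0.135 bits.

0.135 bits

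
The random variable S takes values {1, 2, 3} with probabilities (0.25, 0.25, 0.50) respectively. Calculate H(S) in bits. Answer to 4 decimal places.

1.5000 bits

H(S) = −Σ p·log₂ p.
  −(0.25)·log₂(0.25) = 0.50000
  −(0.25)·log₂(0.25) = 0.50000
  −(0.50)·log₂(0.50) = 0.50000
Sum: 0.50000 + 0.50000 + 0.50000 = 1.5000 bits.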